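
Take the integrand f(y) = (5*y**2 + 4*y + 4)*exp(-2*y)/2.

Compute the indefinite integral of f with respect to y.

f has the shape u'v + uv' for u = -5*y**2/4 - 9*y/4 - 17/8 and v = exp(-2*y) — it is the derivative of the product u*v.
Check: d/dy[(-10*y**2 - 18*y - 17)*exp(-2*y)/8] = (5*y**2 + 4*y + 4)*exp(-2*y)/2 = f(y).

F(y) = (-10*y**2 - 18*y - 17)*exp(-2*y)/8 + C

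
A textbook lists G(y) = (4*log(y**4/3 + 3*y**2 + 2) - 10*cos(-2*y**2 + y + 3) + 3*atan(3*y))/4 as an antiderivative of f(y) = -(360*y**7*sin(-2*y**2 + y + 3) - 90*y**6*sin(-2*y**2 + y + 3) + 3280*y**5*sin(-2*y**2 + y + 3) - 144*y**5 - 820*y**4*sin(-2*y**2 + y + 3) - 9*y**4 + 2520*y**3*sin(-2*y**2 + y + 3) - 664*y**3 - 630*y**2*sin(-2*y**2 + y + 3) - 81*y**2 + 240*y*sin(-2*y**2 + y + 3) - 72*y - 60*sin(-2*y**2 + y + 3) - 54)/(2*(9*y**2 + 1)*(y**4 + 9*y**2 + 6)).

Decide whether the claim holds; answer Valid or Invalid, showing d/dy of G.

d/dy[G] = (-360*y**7*sin(-2*y**2 + y + 3) + 90*y**6*sin(-2*y**2 + y + 3) - 3280*y**5*sin(-2*y**2 + y + 3) + 144*y**5 + 820*y**4*sin(-2*y**2 + y + 3) + 9*y**4 - 2520*y**3*sin(-2*y**2 + y + 3) + 664*y**3 + 630*y**2*sin(-2*y**2 + y + 3) + 81*y**2 - 240*y*sin(-2*y**2 + y + 3) + 72*y + 60*sin(-2*y**2 + y + 3) + 54)/(36*y**6 + 328*y**4 + 252*y**2 + 24)
d/dy[G] - f(y) = (360*y**7*sin(-2*y**2 + y + 3) - 90*y**6*sin(-2*y**2 + y + 3) + 3280*y**5*sin(-2*y**2 + y + 3) - 144*y**5 - 820*y**4*sin(-2*y**2 + y + 3) - 9*y**4 + 2520*y**3*sin(-2*y**2 + y + 3) - 664*y**3 - 630*y**2*sin(-2*y**2 + y + 3) - 81*y**2 + 240*y*sin(-2*y**2 + y + 3) - 72*y - 60*sin(-2*y**2 + y + 3) - 54)/(36*y**6 + 328*y**4 + 252*y**2 + 24) != 0.

Invalid: d/dy[G] - f = (360*y**7*sin(-2*y**2 + y + 3) - 90*y**6*sin(-2*y**2 + y + 3) + 3280*y**5*sin(-2*y**2 + y + 3) - 144*y**5 - 820*y**4*sin(-2*y**2 + y + 3) - 9*y**4 + 2520*y**3*sin(-2*y**2 + y + 3) - 664*y**3 - 630*y**2*sin(-2*y**2 + y + 3) - 81*y**2 + 240*y*sin(-2*y**2 + y + 3) - 72*y - 60*sin(-2*y**2 + y + 3) - 54)/(36*y**6 + 328*y**4 + 252*y**2 + 24), which is not 0.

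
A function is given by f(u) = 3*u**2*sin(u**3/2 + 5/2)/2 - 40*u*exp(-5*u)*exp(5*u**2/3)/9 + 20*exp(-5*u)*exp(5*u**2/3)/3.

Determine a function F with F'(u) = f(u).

Integrate term by term and add the pieces.
Check: d/du[-cos(u**3/2 + 5/2) - 4*exp(-5*u)*exp(5*u**2/3)/3] = (27*u**2*exp(5*u)*sin(u**3/2 + 5/2) - 80*u*exp(5*u**2/3) + 120*exp(5*u**2/3))*exp(-5*u)/18, which equals f(u).

An antiderivative is F(u) = -cos(u**3/2 + 5/2) - 4*exp(-5*u)*exp(5*u**2/3)/3.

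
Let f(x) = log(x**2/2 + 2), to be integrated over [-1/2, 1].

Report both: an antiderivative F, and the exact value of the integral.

Check any antiderivative F(x) by computing F'(x) and comparing it with f(x).
F(x) = x*log(x**2/2 + 2) - 2*x + 4*atan(x/2) is an antiderivative of f.
Check: d/dx[x*log(x**2/2 + 2) - 2*x + 4*atan(x/2)] = log(x**2/2 + 2) = f(x).
F(1) = -2 + log(5/2) + 4*atan(1/2); F(-1/2) = -4*atan(1/4) - log(17/8)/2 + 1.
Integral = F(1) - F(-1/2) = -3 + log(17/8)/2 + log(5/2) + 4*atan(1/4) + 4*atan(1/2).

Antiderivative: F(x) = x*log(x**2/2 + 2) - 2*x + 4*atan(x/2); value = -3 + log(17/8)/2 + log(5/2) + 4*atan(1/4) + 4*atan(1/2)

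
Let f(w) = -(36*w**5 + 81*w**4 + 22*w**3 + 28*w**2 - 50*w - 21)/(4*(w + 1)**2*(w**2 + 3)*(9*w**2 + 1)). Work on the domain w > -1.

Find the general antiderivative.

For F(w) to be correct the identity F'(w) - f(w) = 0 must hold.
Check: d/dw[-log(2*w**2 + 6)/2 + 3*atan(3*w)/4 + 1/(2*(w + 1))] = (-36*w**5 - 81*w**4 - 22*w**3 - 28*w**2 + 50*w + 21)/(36*w**6 + 72*w**5 + 148*w**4 + 224*w**3 + 124*w**2 + 24*w + 12), which equals f(w).

F(w) = -log(2*w**2 + 6)/2 + 3*atan(3*w)/4 + 1/(2*(w + 1)) + C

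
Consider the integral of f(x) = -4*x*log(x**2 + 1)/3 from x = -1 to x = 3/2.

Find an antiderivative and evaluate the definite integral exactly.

A candidate is checked by its d/dx: the result must match f(x).
F(x) = -2*x**2*log(x**2 + 1)/3 + 2*x**2/3 - 2*log(x**2 + 1)/3 is an antiderivative of f.
Check: d/dx[-2*x**2*log(x**2 + 1)/3 + 2*x**2/3 - 2*log(x**2 + 1)/3] = -4*x*log(x**2 + 1)/3 = f(x).
F(3/2) = 3/2 - 13*log(13/4)/6; F(-1) = 2/3 - 4*log(2)/3.
Integral = F(3/2) - F(-1) = -13*log(13/4)/6 + 5/6 + 4*log(2)/3.

Antiderivative: F(x) = -2*x**2*log(x**2 + 1)/3 + 2*x**2/3 - 2*log(x**2 + 1)/3; value = -13*log(13/4)/6 + 5/6 + 4*log(2)/3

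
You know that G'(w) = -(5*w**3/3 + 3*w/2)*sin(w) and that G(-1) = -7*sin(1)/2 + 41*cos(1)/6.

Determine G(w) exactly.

G(w) = 5*w**3*cos(w)/3 - 5*w**2*sin(w) - 17*w*cos(w)/2 + 17*sin(w)/2

Whatever form G(w) takes, its d/dw must return the stated G'(w).
A general antiderivative is 5*w**3*cos(w)/3 - 5*w**2*sin(w) - 17*w*cos(w)/2 + 17*sin(w)/2 + C.
The condition gives C = -7*sin(1)/2 + 41*cos(1)/6 - (-7*sin(1)/2 + 41*cos(1)/6) = 0.
So G(w) = 5*w**3*cos(w)/3 - 5*w**2*sin(w) - 17*w*cos(w)/2 + 17*sin(w)/2.
Check: d/dw[5*w**3*cos(w)/3 - 5*w**2*sin(w) - 17*w*cos(w)/2 + 17*sin(w)/2] = -5*w**3*sin(w)/3 - 3*w*sin(w)/2, which equals G'(w).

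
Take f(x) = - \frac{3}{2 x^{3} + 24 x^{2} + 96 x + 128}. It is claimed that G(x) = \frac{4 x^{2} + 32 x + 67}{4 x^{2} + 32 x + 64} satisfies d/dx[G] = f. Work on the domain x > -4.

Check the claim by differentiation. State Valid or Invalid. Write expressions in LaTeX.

d/dx[G] = - \frac{3}{2 x^{3} + 24 x^{2} + 96 x + 128}
This equals f(x) exactly, so the claim holds.

Valid - differentiating G returns exactly f.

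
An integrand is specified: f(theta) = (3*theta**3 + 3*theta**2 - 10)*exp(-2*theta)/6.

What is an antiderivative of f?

Recognize the product-rule pattern: f = u'v + uv' with u = -theta**3/4 - 5*theta**2/8 - 5*theta/8 + 25/48, v = exp(-2*theta), so integration by parts undoes it.
Check: d/dtheta[-theta**3*exp(-2*theta)/4 - 5*theta**2*exp(-2*theta)/8 - 5*theta*exp(-2*theta)/8 + 25*exp(-2*theta)/48] = (3*theta**3 + 3*theta**2 - 10)*exp(-2*theta)/6 = f(theta).

An antiderivative is F(theta) = -theta**3*exp(-2*theta)/4 - 5*theta**2*exp(-2*theta)/8 - 5*theta*exp(-2*theta)/8 + 25*exp(-2*theta)/48.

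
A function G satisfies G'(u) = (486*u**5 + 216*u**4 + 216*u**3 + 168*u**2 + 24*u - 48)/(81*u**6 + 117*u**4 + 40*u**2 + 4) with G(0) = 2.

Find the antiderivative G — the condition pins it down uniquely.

Since d/du undoes antidifferentiation here, G(u) must give back the stated G'(u).
A general antiderivative is -4*u/(3*u**2/2 + 1/3) + 3*log(u**4 + 2*u**2 + 1)/2 + C.
The condition gives C = 2 - (0) = 2.
So G(u) = (36*u**2 - 48*u + 3*(9*u**2 + 2)*log(u**4 + 2*u**2 + 1) + 8)/(2*(9*u**2 + 2)).
Check: d/du[(36*u**2 - 48*u + 3*(9*u**2 + 2)*log(u**4 + 2*u**2 + 1) + 8)/(2*(9*u**2 + 2))] = (486*u**5 + 216*u**4 + 216*u**3 + 168*u**2 + 24*u - 48)/(81*u**6 + 117*u**4 + 40*u**2 + 4) = G'(u).

G(u) = (36*u**2 - 48*u + 3*(9*u**2 + 2)*log(u**4 + 2*u**2 + 1) + 8)/(2*(9*u**2 + 2))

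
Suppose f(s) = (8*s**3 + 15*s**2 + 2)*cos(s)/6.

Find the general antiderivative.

F(s) = 4*s**3*sin(s)/3 + 5*s**2*sin(s)/2 + 4*s**2*cos(s) - 8*s*sin(s) + 5*s*cos(s) - 14*sin(s)/3 - 8*cos(s) + C

Any candidate F(s) must reproduce f(s) exactly when differentiated.
Check: d/ds[4*s**3*sin(s)/3 + 5*s**2*sin(s)/2 + 4*s**2*cos(s) - 8*s*sin(s) + 5*s*cos(s) - 14*sin(s)/3 - 8*cos(s)] = 4*s**3*cos(s)/3 + 5*s**2*cos(s)/2 + cos(s)/3, which equals f(s).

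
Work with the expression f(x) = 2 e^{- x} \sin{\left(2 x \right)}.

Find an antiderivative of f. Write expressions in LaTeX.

Any candidate F(x) must reproduce f(x) exactly when differentiated.
Check: d/dx[- \frac{2 e^{- x} \sin{\left(2 x \right)}}{5} - \frac{4 e^{- x} \cos{\left(2 x \right)}}{5}] = 2 e^{- x} \sin{\left(2 x \right)} = f(x).

An antiderivative is F(x) = - \frac{2 e^{- x} \sin{\left(2 x \right)}}{5} - \frac{4 e^{- x} \cos{\left(2 x \right)}}{5}.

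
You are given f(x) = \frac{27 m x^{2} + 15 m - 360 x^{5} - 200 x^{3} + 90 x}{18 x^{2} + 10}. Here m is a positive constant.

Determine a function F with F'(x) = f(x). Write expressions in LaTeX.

An antiderivative is F(x) = \frac{3 m x}{2} - 5 x^{4} + \frac{5 \log{\left(3 x^{2} + \frac{5}{3} \right)}}{2}.

Differentiate the proposed F(x) back; it has to land on f(x) exactly.
Check: d/dx[\frac{3 m x}{2} - 5 x^{4} + \frac{5 \log{\left(3 x^{2} + \frac{5}{3} \right)}}{2}] = \frac{27 m x^{2} + 15 m - 360 x^{5} - 200 x^{3} + 90 x}{18 x^{2} + 10} = f(x).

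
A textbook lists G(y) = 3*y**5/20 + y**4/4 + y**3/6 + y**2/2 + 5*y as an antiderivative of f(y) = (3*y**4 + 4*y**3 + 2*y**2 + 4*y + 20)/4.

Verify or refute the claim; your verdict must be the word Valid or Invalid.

d/dy[G] = 3*y**4/4 + y**3 + y**2/2 + y + 5
This equals f(y) exactly, so the claim holds.

Valid: G'(y) = f(y).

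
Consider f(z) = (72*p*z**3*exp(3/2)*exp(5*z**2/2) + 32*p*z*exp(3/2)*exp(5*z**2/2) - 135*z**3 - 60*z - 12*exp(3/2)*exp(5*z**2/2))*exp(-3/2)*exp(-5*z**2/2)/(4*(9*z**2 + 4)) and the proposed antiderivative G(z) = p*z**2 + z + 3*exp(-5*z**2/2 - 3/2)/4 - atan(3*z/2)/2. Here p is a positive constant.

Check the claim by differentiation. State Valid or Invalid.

d/dz[G] = (72*p*z**3*exp(3/2)*exp(5*z**2/2) + 32*p*z*exp(3/2)*exp(5*z**2/2) - 135*z**3 + 36*z**2*exp(3/2)*exp(5*z**2/2) - 60*z + 4*exp(3/2)*exp(5*z**2/2))/(36*z**2*exp(3/2)*exp(5*z**2/2) + 16*exp(3/2)*exp(5*z**2/2))
d/dz[G] - f(z) = 1 != 0.

Invalid: d/dz[G] - f = 1, which is not 0.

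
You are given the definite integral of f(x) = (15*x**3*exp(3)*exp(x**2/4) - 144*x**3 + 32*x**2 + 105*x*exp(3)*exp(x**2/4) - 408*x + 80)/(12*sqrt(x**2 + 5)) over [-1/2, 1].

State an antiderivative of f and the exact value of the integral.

Antiderivative: F(x) = -sqrt(x**2 + 5)*(24*x**2 - 8*x - 15*exp(3)*exp(x**2/4) - 36)/6; value = -5*sqrt(21)*exp(49/16)/4 - 13*sqrt(21)/6 + 10*sqrt(6)/3 + 5*sqrt(6)*exp(13/4)/2

Recognize the product-rule pattern: f = u'v + uv' with u = 2*sqrt(x**2 + 5), v = -2*x**2 + 2*x/3 + 5*exp(x**2/4 + 3)/4 + 3, so integration by parts undoes it.
F(x) = -sqrt(x**2 + 5)*(24*x**2 - 8*x - 15*exp(3)*exp(x**2/4) - 36)/6 is an antiderivative of f.
Check: d/dx[-sqrt(x**2 + 5)*(24*x**2 - 8*x - 15*exp(3)*exp(x**2/4) - 36)/6] = (15*x**3*exp(3)*exp(x**2/4) - 144*x**3 + 32*x**2 + 105*x*exp(3)*exp(x**2/4) - 408*x + 80)/(12*sqrt(x**2 + 5)) = f(x).
F(1) = 10*sqrt(6)/3 + 5*sqrt(6)*exp(13/4)/2; F(-1/2) = 13*sqrt(21)/6 + 5*sqrt(21)*exp(49/16)/4.
Integral = F(1) - F(-1/2) = -5*sqrt(21)*exp(49/16)/4 - 13*sqrt(21)/6 + 10*sqrt(6)/3 + 5*sqrt(6)*exp(13/4)/2.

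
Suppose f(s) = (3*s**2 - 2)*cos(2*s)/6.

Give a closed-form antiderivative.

Recover f(s) by differentiating a candidate F(s); any mismatch rules it out.
Check: d/ds[(6*s**2*sin(2*s) + 6*s*cos(2*s) - 7*sin(2*s))/24] = s**2*cos(2*s)/2 - cos(2*s)/3, which equals f(s).

An antiderivative is F(s) = (6*s**2*sin(2*s) + 6*s*cos(2*s) - 7*sin(2*s))/24.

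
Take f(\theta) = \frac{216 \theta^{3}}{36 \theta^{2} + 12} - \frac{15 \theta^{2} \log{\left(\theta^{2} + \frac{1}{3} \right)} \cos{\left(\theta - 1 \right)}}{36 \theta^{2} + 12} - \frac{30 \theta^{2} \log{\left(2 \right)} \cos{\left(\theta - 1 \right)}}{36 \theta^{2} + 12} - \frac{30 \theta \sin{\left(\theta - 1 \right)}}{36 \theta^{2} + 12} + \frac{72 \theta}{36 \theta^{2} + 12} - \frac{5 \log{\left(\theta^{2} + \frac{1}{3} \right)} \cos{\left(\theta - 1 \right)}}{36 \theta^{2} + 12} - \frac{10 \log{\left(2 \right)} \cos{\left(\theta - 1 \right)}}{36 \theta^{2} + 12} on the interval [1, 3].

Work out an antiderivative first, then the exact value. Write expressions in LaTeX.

Antiderivative: F(\theta) = - \frac{- 36 \theta^{2} + 5 \log{\left(4 \theta^{2} + \frac{4}{3} \right)} \sin{\left(\theta - 1 \right)}}{12}; value = - \frac{5 \log{\left(\frac{112}{3} \right)} \sin{\left(2 \right)}}{12} + 24

Integrate term by term and add the pieces.
F(\theta) = - \frac{- 36 \theta^{2} + 5 \log{\left(4 \theta^{2} + \frac{4}{3} \right)} \sin{\left(\theta - 1 \right)}}{12} is an antiderivative of f.
Check: d/d\theta[- \frac{- 36 \theta^{2} + 5 \log{\left(4 \theta^{2} + \frac{4}{3} \right)} \sin{\left(\theta - 1 \right)}}{12}] = \frac{216 \theta^{3} - 15 \theta^{2} \log{\left(\theta^{2} + \frac{1}{3} \right)} \cos{\left(\theta - 1 \right)} - 30 \theta^{2} \log{\left(2 \right)} \cos{\left(\theta - 1 \right)} - 30 \theta \sin{\left(\theta - 1 \right)} + 72 \theta - 5 \log{\left(\theta^{2} + \frac{1}{3} \right)} \cos{\left(\theta - 1 \right)} - 10 \log{\left(2 \right)} \cos{\left(\theta - 1 \right)}}{36 \theta^{2} + 12}, which equals f(\theta).
F(3) = - \frac{5 \log{\left(\frac{112}{3} \right)} \sin{\left(2 \right)}}{12} + 27; F(1) = 3.
Integral = F(3) - F(1) = - \frac{5 \log{\left(\frac{112}{3} \right)} \sin{\left(2 \right)}}{12} + 24.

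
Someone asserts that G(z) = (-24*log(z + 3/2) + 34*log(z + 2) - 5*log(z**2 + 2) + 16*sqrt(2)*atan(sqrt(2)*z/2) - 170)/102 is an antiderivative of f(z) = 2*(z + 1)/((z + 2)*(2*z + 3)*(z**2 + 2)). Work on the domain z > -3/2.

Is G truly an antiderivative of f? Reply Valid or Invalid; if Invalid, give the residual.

d/dz[G] = (2*z + 2)/(2*z**4 + 7*z**3 + 10*z**2 + 14*z + 12)
This equals f(z) exactly, so the claim holds.

Valid: G'(z) = f(z).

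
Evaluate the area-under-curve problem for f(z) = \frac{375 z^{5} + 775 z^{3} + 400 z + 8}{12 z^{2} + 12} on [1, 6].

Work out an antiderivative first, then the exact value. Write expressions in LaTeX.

For F(z) to be correct the identity F'(z) - f(z) = 0 must hold.
F(z) = 5 \left(\frac{5 z^{2}}{4} + \frac{4}{3}\right)^{2} + \frac{2 \operatorname{atan}{\left(z \right)}}{3} is an antiderivative of f.
Check: d/dz[5 \left(\frac{5 z^{2}}{4} + \frac{4}{3}\right)^{2} + \frac{2 \operatorname{atan}{\left(z \right)}}{3}] = \frac{375 z^{5} + 775 z^{3} + 400 z + 8}{12 z^{2} + 12} = f(z).
F(6) = \frac{2 \operatorname{atan}{\left(6 \right)}}{3} + \frac{96605}{9}; F(1) = \frac{\pi}{6} + \frac{4805}{144}.
Integral = F(6) - F(1) = - \frac{\pi}{6} + \frac{2 \operatorname{atan}{\left(6 \right)}}{3} + \frac{513625}{48}.

Antiderivative: F(z) = 5 \left(\frac{5 z^{2}}{4} + \frac{4}{3}\right)^{2} + \frac{2 \operatorname{atan}{\left(z \right)}}{3}; value = - \frac{\pi}{6} + \frac{2 \operatorname{atan}{\left(6 \right)}}{3} + \frac{513625}{48}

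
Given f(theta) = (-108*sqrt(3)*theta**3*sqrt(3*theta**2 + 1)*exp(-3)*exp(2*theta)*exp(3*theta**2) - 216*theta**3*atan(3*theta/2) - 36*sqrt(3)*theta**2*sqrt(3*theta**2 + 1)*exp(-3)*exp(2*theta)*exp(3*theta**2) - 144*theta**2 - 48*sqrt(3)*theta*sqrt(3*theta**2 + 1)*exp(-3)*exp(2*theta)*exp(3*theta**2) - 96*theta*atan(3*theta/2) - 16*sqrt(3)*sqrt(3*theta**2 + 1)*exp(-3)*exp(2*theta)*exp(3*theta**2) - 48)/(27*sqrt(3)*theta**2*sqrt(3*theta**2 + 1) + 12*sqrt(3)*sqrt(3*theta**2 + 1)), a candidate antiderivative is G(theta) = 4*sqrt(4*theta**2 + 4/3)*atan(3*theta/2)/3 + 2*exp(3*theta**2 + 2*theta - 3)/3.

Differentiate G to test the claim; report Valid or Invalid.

d/dtheta[G] = (108*sqrt(3)*theta**3*sqrt(3*theta**2 + 1)*exp(-3)*exp(2*theta)*exp(3*theta**2) + 216*theta**3*atan(3*theta/2) + 36*sqrt(3)*theta**2*sqrt(3*theta**2 + 1)*exp(-3)*exp(2*theta)*exp(3*theta**2) + 144*theta**2 + 48*sqrt(3)*theta*sqrt(3*theta**2 + 1)*exp(-3)*exp(2*theta)*exp(3*theta**2) + 96*theta*atan(3*theta/2) + 16*sqrt(3)*sqrt(3*theta**2 + 1)*exp(-3)*exp(2*theta)*exp(3*theta**2) + 48)/(27*sqrt(3)*theta**2*sqrt(3*theta**2 + 1) + 12*sqrt(3)*sqrt(3*theta**2 + 1))
d/dtheta[G] - f(theta) = (648*sqrt(3)*theta**5*exp(2*theta)*exp(3*theta**2) + 216*sqrt(3)*theta**4*exp(2*theta)*exp(3*theta**2) + 432*theta**3*sqrt(3*theta**2 + 1)*exp(3)*atan(3*theta/2) + 504*sqrt(3)*theta**3*exp(2*theta)*exp(3*theta**2) + 288*theta**2*sqrt(3*theta**2 + 1)*exp(3) + 168*sqrt(3)*theta**2*exp(2*theta)*exp(3*theta**2) + 192*theta*sqrt(3*theta**2 + 1)*exp(3)*atan(3*theta/2) + 96*sqrt(3)*theta*exp(2*theta)*exp(3*theta**2) + 96*sqrt(3*theta**2 + 1)*exp(3) + 32*sqrt(3)*exp(2*theta)*exp(3*theta**2))/(81*sqrt(3)*theta**4*exp(3) + 63*sqrt(3)*theta**2*exp(3) + 12*sqrt(3)*exp(3)) != 0.

Invalid: d/dtheta[G] - f = (648*sqrt(3)*theta**5*exp(2*theta)*exp(3*theta**2) + 216*sqrt(3)*theta**4*exp(2*theta)*exp(3*theta**2) + 432*theta**3*sqrt(3*theta**2 + 1)*exp(3)*atan(3*theta/2) + 504*sqrt(3)*theta**3*exp(2*theta)*exp(3*theta**2) + 288*theta**2*sqrt(3*theta**2 + 1)*exp(3) + 168*sqrt(3)*theta**2*exp(2*theta)*exp(3*theta**2) + 192*theta*sqrt(3*theta**2 + 1)*exp(3)*atan(3*theta/2) + 96*sqrt(3)*theta*exp(2*theta)*exp(3*theta**2) + 96*sqrt(3*theta**2 + 1)*exp(3) + 32*sqrt(3)*exp(2*theta)*exp(3*theta**2))/(81*sqrt(3)*theta**4*exp(3) + 63*sqrt(3)*theta**2*exp(3) + 12*sqrt(3)*exp(3)), which is not 0.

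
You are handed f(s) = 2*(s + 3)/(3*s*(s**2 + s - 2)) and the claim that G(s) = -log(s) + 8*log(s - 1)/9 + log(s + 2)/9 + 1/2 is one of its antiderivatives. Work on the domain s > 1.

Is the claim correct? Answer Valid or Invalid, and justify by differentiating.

d/ds[G] = (2*s + 6)/(3*s**3 + 3*s**2 - 6*s)
This equals f(s) exactly, so the claim holds.

Valid - the claim checks out under differentiation.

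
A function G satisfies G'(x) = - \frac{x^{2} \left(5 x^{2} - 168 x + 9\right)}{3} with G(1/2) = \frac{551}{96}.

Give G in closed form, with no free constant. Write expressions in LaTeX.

Since d/dx undoes antidifferentiation here, G(x) must give back the stated G'(x).
A general antiderivative is - \frac{x^{5}}{3} + 14 x^{4} - x^{3} + 3 + C.
The condition gives C = \frac{551}{96} - (\frac{359}{96}) = 2.
So G(x) = - \frac{x^{5}}{3} + 14 x^{4} - x^{3} + 5.
Check: d/dx[- \frac{x^{5}}{3} + 14 x^{4} - x^{3} + 5] = - \frac{5 x^{4}}{3} + 56 x^{3} - 3 x^{2}, which equals G'(x).

G(x) = - \frac{x^{5}}{3} + 14 x^{4} - x^{3} + 5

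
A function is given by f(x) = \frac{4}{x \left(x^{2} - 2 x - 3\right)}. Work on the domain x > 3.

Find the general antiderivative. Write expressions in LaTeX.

F(x) = - \frac{4 \log{\left(x \right)}}{3} + \frac{\log{\left(x - 3 \right)}}{3} + \log{\left(x + 1 \right)} + C

The denominator factors as x \left(x - 3\right) \left(x + 1\right); partial fractions split f into directly integrable pieces: \frac{1}{x + 1} + \frac{1}{3 \left(x - 3\right)} - \frac{4}{3 x}.
Check: d/dx[- \frac{4 \log{\left(x \right)}}{3} + \frac{\log{\left(x - 3 \right)}}{3} + \log{\left(x + 1 \right)}] = \frac{4}{x^{3} - 2 x^{2} - 3 x}, which equals f(x).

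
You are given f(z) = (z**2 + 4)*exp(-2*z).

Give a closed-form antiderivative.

An antiderivative is F(z) = -z**2*exp(-2*z)/2 - z*exp(-2*z)/2 - 9*exp(-2*z)/4.

Recognize the product-rule pattern: f = u'v + uv' with u = -z**2/2 - z/2 - 9/4, v = exp(-2*z), so integration by parts undoes it.
Check: d/dz[-z**2*exp(-2*z)/2 - z*exp(-2*z)/2 - 9*exp(-2*z)/4] = (z**2 + 4)*exp(-2*z) = f(z).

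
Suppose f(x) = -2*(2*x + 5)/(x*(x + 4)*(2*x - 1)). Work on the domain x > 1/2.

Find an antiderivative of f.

The denominator factors as x*(x + 4)*(2*x - 1); partial fractions split f into directly integrable pieces: -16/(3*(2*x - 1)) + 1/(6*(x + 4)) + 5/(2*x).
Check: d/dx[(15*log(x) - 16*log(x - 1/2) + log(x + 4))/6] = (-4*x - 10)/(2*x**3 + 7*x**2 - 4*x), which equals f(x).

An antiderivative is F(x) = (15*log(x) - 16*log(x - 1/2) + log(x + 4))/6.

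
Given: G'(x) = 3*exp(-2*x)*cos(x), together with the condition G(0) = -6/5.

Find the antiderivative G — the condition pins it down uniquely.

Recover the given G'(x) by differentiating a candidate G(x); any mismatch rules it out.
A general antiderivative is 3*exp(-2*x)*sin(x)/5 - 6*exp(-2*x)*cos(x)/5 + C.
The condition gives C = -6/5 - (-6/5) = 0.
So G(x) = (3*sin(x) - 6*cos(x))*exp(-2*x)/5.
Check: d/dx[(3*sin(x) - 6*cos(x))*exp(-2*x)/5] = 3*exp(-2*x)*cos(x) = G'(x).

G(x) = (3*sin(x) - 6*cos(x))*exp(-2*x)/5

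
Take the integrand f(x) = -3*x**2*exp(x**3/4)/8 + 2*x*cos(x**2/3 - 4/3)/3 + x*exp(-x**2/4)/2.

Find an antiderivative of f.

An antiderivative is F(x) = (-exp(x**2/4)*exp(x**3/4) + 2*exp(x**2/4)*sin(x**2/3 - 4/3) - 2)*exp(-x**2/4)/2.

The integrand splits into summands that can be handled one at a time.
Check: d/dx[(-exp(x**2/4)*exp(x**3/4) + 2*exp(x**2/4)*sin(x**2/3 - 4/3) - 2)*exp(-x**2/4)/2] = (-9*x**2*exp(x**2/4)*exp(x**3/4) + 16*x*exp(x**2/4)*cos(x**2/3 - 4/3) + 12*x)*exp(-x**2/4)/24, which equals f(x).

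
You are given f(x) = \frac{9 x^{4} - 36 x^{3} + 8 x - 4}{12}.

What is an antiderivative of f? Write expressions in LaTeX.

An antiderivative is F(x) = \frac{x \left(9 x^{4} - 45 x^{3} + 20 x - 20\right)}{60}.

Since d/dx undoes antidifferentiation here, F'(x) = f(x) is required of F(x).
Check: d/dx[\frac{x \left(9 x^{4} - 45 x^{3} + 20 x - 20\right)}{60}] = \frac{3 x^{4}}{4} - 3 x^{3} + \frac{2 x}{3} - \frac{1}{3}, which equals f(x).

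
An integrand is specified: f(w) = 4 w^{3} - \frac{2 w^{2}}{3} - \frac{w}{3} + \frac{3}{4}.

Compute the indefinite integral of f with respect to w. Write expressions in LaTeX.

F(w) = \frac{w \left(36 w^{3} - 8 w^{2} - 6 w + 27\right)}{36} + C

Integrate term by term and add the pieces.
Check: d/dw[\frac{w \left(36 w^{3} - 8 w^{2} - 6 w + 27\right)}{36}] = 4 w^{3} - \frac{2 w^{2}}{3} - \frac{w}{3} + \frac{3}{4} = f(w).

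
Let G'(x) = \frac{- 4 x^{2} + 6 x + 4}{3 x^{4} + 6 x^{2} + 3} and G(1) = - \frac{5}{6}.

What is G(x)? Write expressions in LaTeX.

Recognize the product-rule pattern: G'(x) = u'v + uv' with u = \frac{1}{3 x^{2} + 3}, v = 4 x - 3, so integration by parts undoes it.
A general antiderivative is \frac{4 x - 3}{3 x^{2} + 3} + C.
The condition gives C = - \frac{5}{6} - (\frac{1}{6}) = -1.
So G(x) = \frac{- 3 x^{2} + 4 x - 6}{3 x^{2} + 3}.
Check: d/dx[\frac{- 3 x^{2} + 4 x - 6}{3 x^{2} + 3}] = \frac{- 4 x^{2} + 6 x + 4}{3 x^{4} + 6 x^{2} + 3} = G'(x).

G(x) = \frac{- 3 x^{2} + 4 x - 6}{3 x^{2} + 3}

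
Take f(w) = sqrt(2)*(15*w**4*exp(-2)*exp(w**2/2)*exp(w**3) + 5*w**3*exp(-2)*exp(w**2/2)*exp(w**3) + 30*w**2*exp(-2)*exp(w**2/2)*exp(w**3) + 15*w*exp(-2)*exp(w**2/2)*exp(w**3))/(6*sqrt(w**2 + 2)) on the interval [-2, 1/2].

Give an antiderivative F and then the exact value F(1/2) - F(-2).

Antiderivative: F(w) = 5*sqrt(2)*sqrt(w**2 + 2)*exp(-2)*exp(w**2/2)*exp(w**3)/6; value = -5*sqrt(3)*exp(-8)/3 + 5*sqrt(2)*exp(-7/4)/4

Recognize the product-rule pattern: f = u'v + uv' with u = 5*sqrt(w**2/2 + 1)/3, v = exp(w**3 + w**2/2 - 2), so integration by parts undoes it.
F(w) = 5*sqrt(2)*sqrt(w**2 + 2)*exp(-2)*exp(w**2/2)*exp(w**3)/6 is an antiderivative of f.
Check: d/dw[5*sqrt(2)*sqrt(w**2 + 2)*exp(-2)*exp(w**2/2)*exp(w**3)/6] = (15*sqrt(2)*w**4*exp(w**2/2)*exp(w**3) + 5*sqrt(2)*w**3*exp(w**2/2)*exp(w**3) + 30*sqrt(2)*w**2*exp(w**2/2)*exp(w**3) + 15*sqrt(2)*w*exp(w**2/2)*exp(w**3))*exp(-2)/(6*sqrt(w**2 + 2)), which equals f(w).
F(1/2) = 5*sqrt(2)*exp(-7/4)/4; F(-2) = 5*sqrt(3)*exp(-8)/3.
Integral = F(1/2) - F(-2) = -5*sqrt(3)*exp(-8)/3 + 5*sqrt(2)*exp(-7/4)/4.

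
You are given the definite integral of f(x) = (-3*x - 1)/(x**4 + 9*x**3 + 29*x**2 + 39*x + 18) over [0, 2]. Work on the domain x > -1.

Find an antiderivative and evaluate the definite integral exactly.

Factor the denominator ((x + 1)*(x + 2)*(x + 3)**2) and decompose: f = 9/(2*(x + 3)) + 4/(x + 3)**2 - 5/(x + 2) + 1/(2*(x + 1)); each piece integrates to a log, atan, or power term.
F(x) = (x*log(x + 1) - 10*x*log(x + 2) + 9*x*log(x + 3) + 3*log(x + 1) - 30*log(x + 2) + 27*log(x + 3) - 8)/(2*x + 6) is an antiderivative of f.
Check: d/dx[(x*log(x + 1) - 10*x*log(x + 2) + 9*x*log(x + 3) + 3*log(x + 1) - 30*log(x + 2) + 27*log(x + 3) - 8)/(2*x + 6)] = (-3*x - 1)/(x**4 + 9*x**3 + 29*x**2 + 39*x + 18) = f(x).
F(2) = -5*log(4) - 4/5 + log(3)/2 + 9*log(5)/2; F(0) = -5*log(2) - 4/3 + 9*log(3)/2.
Integral = F(2) - F(0) = -5*log(4) - 4*log(3) + 8/15 + 5*log(2) + 9*log(5)/2.

Antiderivative: F(x) = (x*log(x + 1) - 10*x*log(x + 2) + 9*x*log(x + 3) + 3*log(x + 1) - 30*log(x + 2) + 27*log(x + 3) - 8)/(2*x + 6); value = -5*log(4) - 4*log(3) + 8/15 + 5*log(2) + 9*log(5)/2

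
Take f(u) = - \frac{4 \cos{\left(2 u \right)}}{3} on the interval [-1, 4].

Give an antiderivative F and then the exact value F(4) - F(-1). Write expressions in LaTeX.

Antiderivative: F(u) = - \frac{2 \sin{\left(2 u \right)}}{3}; value = - \frac{2 \sin{\left(8 \right)}}{3} - \frac{2 \sin{\left(2 \right)}}{3}

Recover f(u) by differentiating a candidate F(u); any mismatch rules it out.
F(u) = - \frac{2 \sin{\left(2 u \right)}}{3} is an antiderivative of f.
Check: d/du[- \frac{2 \sin{\left(2 u \right)}}{3}] = - \frac{4 \cos{\left(2 u \right)}}{3} = f(u).
F(4) = - \frac{2 \sin{\left(8 \right)}}{3}; F(-1) = \frac{2 \sin{\left(2 \right)}}{3}.
Integral = F(4) - F(-1) = - \frac{2 \sin{\left(8 \right)}}{3} - \frac{2 \sin{\left(2 \right)}}{3}.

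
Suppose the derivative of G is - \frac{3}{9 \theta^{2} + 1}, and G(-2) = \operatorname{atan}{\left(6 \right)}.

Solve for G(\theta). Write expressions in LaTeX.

Check a candidate G(\theta) by differentiating: d/d\theta[G] must match the given G'(\theta).
A general antiderivative is - \operatorname{atan}{\left(3 \theta \right)} + C.
The condition gives C = \operatorname{atan}{\left(6 \right)} - (\operatorname{atan}{\left(6 \right)}) = 0.
So G(\theta) = - \operatorname{atan}{\left(3 \theta \right)}.
Check: d/d\theta[- \operatorname{atan}{\left(3 \theta \right)}] = - \frac{3}{9 \theta^{2} + 1} = G'(\theta).

G(\theta) = - \operatorname{atan}{\left(3 \theta \right)}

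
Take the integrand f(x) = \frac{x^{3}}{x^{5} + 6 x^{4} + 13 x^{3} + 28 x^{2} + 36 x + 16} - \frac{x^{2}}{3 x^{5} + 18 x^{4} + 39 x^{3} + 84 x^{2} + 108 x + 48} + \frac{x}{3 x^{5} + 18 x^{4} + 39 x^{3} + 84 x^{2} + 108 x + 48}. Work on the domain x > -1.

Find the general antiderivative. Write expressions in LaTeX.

F(x) = \frac{7 \log{\left(x + 1 \right)}}{27} - \frac{53 \log{\left(x + 4 \right)}}{135} + \frac{\log{\left(x^{2} + 4 \right)}}{15} - \frac{\operatorname{atan}{\left(\frac{x}{2} \right)}}{10} + \frac{1}{9 x + 9} + C

The denominator factors as 3 \left(x + 1\right)^{2} \left(x + 4\right) \left(x^{2} + 4\right); partial fractions split f into directly integrable pieces: \frac{2 x - 3}{15 \left(x^{2} + 4\right)} - \frac{53}{135 \left(x + 4\right)} + \frac{7}{27 \left(x + 1\right)} - \frac{1}{9 \left(x + 1\right)^{2}}.
Check: d/dx[\frac{7 \log{\left(x + 1 \right)}}{27} - \frac{53 \log{\left(x + 4 \right)}}{135} + \frac{\log{\left(x^{2} + 4 \right)}}{15} - \frac{\operatorname{atan}{\left(\frac{x}{2} \right)}}{10} + \frac{1}{9 x + 9}] = \frac{3 x^{3} - x^{2} + x}{3 x^{5} + 18 x^{4} + 39 x^{3} + 84 x^{2} + 108 x + 48}, which equals f(x).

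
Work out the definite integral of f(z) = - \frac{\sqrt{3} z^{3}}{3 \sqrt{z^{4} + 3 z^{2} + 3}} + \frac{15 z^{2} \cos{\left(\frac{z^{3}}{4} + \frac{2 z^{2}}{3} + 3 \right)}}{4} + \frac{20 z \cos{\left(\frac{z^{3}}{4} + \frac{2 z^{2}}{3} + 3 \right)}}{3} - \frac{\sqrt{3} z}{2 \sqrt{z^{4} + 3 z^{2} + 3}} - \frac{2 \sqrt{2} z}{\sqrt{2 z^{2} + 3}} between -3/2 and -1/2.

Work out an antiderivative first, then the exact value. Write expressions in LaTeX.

Antiderivative: F(z) = \frac{- 6 \sqrt{2} \sqrt{2 z^{2} + 3} - \sqrt{3} \sqrt{z^{4} + 3 z^{2} + 3} + 30 \sin{\left(\frac{z^{3}}{4} + \frac{2 z^{2}}{3} + 3 \right)}}{6}; value = - \sqrt{7} - \frac{\sqrt{183}}{24} + 5 \sin{\left(\frac{301}{96} \right)} + \frac{\sqrt{79}}{8} - 5 \sin{\left(\frac{117}{32} \right)} + \sqrt{15}

The integrand splits into summands that can be handled one at a time.
F(z) = \frac{- 6 \sqrt{2} \sqrt{2 z^{2} + 3} - \sqrt{3} \sqrt{z^{4} + 3 z^{2} + 3} + 30 \sin{\left(\frac{z^{3}}{4} + \frac{2 z^{2}}{3} + 3 \right)}}{6} is an antiderivative of f.
Check: d/dz[\frac{- 6 \sqrt{2} \sqrt{2 z^{2} + 3} - \sqrt{3} \sqrt{z^{4} + 3 z^{2} + 3} + 30 \sin{\left(\frac{z^{3}}{4} + \frac{2 z^{2}}{3} + 3 \right)}}{6}] = \frac{- 4 \sqrt{3} z^{3} \sqrt{2 z^{2} + 3} + 45 z^{2} \sqrt{2 z^{2} + 3} \sqrt{z^{4} + 3 z^{2} + 3} \cos{\left(\frac{z^{3}}{4} + \frac{2 z^{2}}{3} + 3 \right)} + 80 z \sqrt{2 z^{2} + 3} \sqrt{z^{4} + 3 z^{2} + 3} \cos{\left(\frac{z^{3}}{4} + \frac{2 z^{2}}{3} + 3 \right)} - 6 \sqrt{3} z \sqrt{2 z^{2} + 3} - 24 \sqrt{2} z \sqrt{z^{4} + 3 z^{2} + 3}}{12 \sqrt{2 z^{2} + 3} \sqrt{z^{4} + 3 z^{2} + 3}}, which equals f(z).
F(-1/2) = - \sqrt{7} - \frac{\sqrt{183}}{24} + 5 \sin{\left(\frac{301}{96} \right)}; F(-3/2) = - \sqrt{15} + 5 \sin{\left(\frac{117}{32} \right)} - \frac{\sqrt{79}}{8}.
Integral = F(-1/2) - F(-3/2) = - \sqrt{7} - \frac{\sqrt{183}}{24} + 5 \sin{\left(\frac{301}{96} \right)} + \frac{\sqrt{79}}{8} - 5 \sin{\left(\frac{117}{32} \right)} + \sqrt{15}.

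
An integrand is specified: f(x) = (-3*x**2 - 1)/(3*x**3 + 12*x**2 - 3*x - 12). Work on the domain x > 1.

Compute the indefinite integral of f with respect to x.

F(x) = -2*log(x - 1)/15 + 2*log(x + 1)/9 - 49*log(x + 4)/45 + C

The denominator factors as 3*(x - 1)*(x + 1)*(x + 4); partial fractions split f into directly integrable pieces: -49/(45*(x + 4)) + 2/(9*(x + 1)) - 2/(15*(x - 1)).
Check: d/dx[-2*log(x - 1)/15 + 2*log(x + 1)/9 - 49*log(x + 4)/45] = (-3*x**2 - 1)/(3*x**3 + 12*x**2 - 3*x - 12) = f(x).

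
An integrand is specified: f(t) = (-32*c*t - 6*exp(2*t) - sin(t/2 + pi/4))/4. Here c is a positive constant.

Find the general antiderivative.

A first test for any F(t): its t-derivative must equal f(t) identically.
Check: d/dt[-4*c*t**2 - 3*exp(2*t)/4 + cos(t/2 + pi/4)/2] = -8*c*t - 3*exp(2*t)/2 - sin(t/2 + pi/4)/4, which equals f(t).

F(t) = -4*c*t**2 - 3*exp(2*t)/4 + cos(t/2 + pi/4)/2 + C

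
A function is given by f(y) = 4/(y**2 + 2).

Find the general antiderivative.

F(y) = 2*sqrt(2)*atan(sqrt(2)*y/2) + C

Any candidate F(y) must reproduce f(y) exactly when differentiated.
Check: d/dy[2*sqrt(2)*atan(sqrt(2)*y/2)] = 4/(y**2 + 2) = f(y).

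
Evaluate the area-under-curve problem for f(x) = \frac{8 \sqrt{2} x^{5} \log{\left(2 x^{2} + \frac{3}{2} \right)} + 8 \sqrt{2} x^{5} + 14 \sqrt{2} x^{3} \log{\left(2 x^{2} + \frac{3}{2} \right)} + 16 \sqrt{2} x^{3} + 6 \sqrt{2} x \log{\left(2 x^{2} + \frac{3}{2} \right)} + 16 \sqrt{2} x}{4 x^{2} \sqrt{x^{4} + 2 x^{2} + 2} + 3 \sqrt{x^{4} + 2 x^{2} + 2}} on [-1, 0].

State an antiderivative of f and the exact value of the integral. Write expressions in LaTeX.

Antiderivative: F(x) = \sqrt{2} \sqrt{x^{4} + 2 x^{2} + 2} \log{\left(2 x^{2} + \frac{3}{2} \right)}; value = - \sqrt{10} \log{\left(\frac{7}{2} \right)} + 2 \log{\left(\frac{3}{2} \right)}

Recognize the product-rule pattern: f = u'v + uv' with u = 2 \sqrt{\frac{x^{4}}{2} + x^{2} + 1}, v = \log{\left(2 x^{2} + \frac{3}{2} \right)}, so integration by parts undoes it.
F(x) = \sqrt{2} \sqrt{x^{4} + 2 x^{2} + 2} \log{\left(2 x^{2} + \frac{3}{2} \right)} is an antiderivative of f.
Check: d/dx[\sqrt{2} \sqrt{x^{4} + 2 x^{2} + 2} \log{\left(2 x^{2} + \frac{3}{2} \right)}] = \frac{8 \sqrt{2} x^{5} \log{\left(2 x^{2} + \frac{3}{2} \right)} + 8 \sqrt{2} x^{5} + 14 \sqrt{2} x^{3} \log{\left(2 x^{2} + \frac{3}{2} \right)} + 16 \sqrt{2} x^{3} + 6 \sqrt{2} x \log{\left(2 x^{2} + \frac{3}{2} \right)} + 16 \sqrt{2} x}{4 x^{2} \sqrt{x^{4} + 2 x^{2} + 2} + 3 \sqrt{x^{4} + 2 x^{2} + 2}} = f(x).
F(0) = 2 \log{\left(\frac{3}{2} \right)}; F(-1) = \sqrt{10} \log{\left(\frac{7}{2} \right)}.
Integral = F(0) - F(-1) = - \sqrt{10} \log{\left(\frac{7}{2} \right)} + 2 \log{\left(\frac{3}{2} \right)}.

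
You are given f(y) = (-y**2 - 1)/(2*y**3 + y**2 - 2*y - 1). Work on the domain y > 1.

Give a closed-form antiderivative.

The denominator factors as (y - 1)*(y + 1)*(2*y + 1); partial fractions split f into directly integrable pieces: 5/(3*(2*y + 1)) - 1/(y + 1) - 1/(3*(y - 1)).
Check: d/dy[-log(y - 1)/3 + 5*log(y + 1/2)/6 - log(y + 1)] = (-y**2 - 1)/(2*y**3 + y**2 - 2*y - 1) = f(y).

An antiderivative is F(y) = -log(y - 1)/3 + 5*log(y + 1/2)/6 - log(y + 1).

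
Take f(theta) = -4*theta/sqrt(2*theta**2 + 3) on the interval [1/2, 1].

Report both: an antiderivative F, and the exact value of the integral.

Antiderivative: F(theta) = -2*sqrt(2*theta**2 + 3); value = -2*sqrt(5) + sqrt(14)

The substitution u = 2*theta**2 + 3 works: f is exactly (dF/du)*(du/dtheta) for that inner function.
F(theta) = -2*sqrt(2*theta**2 + 3) is an antiderivative of f.
Check: d/dtheta[-2*sqrt(2*theta**2 + 3)] = -4*theta/sqrt(2*theta**2 + 3) = f(theta).
F(1) = -2*sqrt(5); F(1/2) = -sqrt(14).
Integral = F(1) - F(1/2) = -2*sqrt(5) + sqrt(14).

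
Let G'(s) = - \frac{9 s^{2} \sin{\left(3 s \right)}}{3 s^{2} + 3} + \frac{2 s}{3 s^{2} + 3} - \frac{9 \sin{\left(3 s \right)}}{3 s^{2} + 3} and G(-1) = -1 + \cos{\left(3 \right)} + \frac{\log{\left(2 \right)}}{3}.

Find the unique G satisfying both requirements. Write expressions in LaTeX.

G(s) = \frac{\log{\left(s^{2} + 1 \right)} + 3 \cos{\left(3 s \right)} - 3}{3}

Integrate term by term and add the pieces.
A general antiderivative is \frac{\log{\left(s^{2} + 1 \right)}}{3} + \cos{\left(3 s \right)} + C.
The condition gives C = -1 + \cos{\left(3 \right)} + \frac{\log{\left(2 \right)}}{3} - (\cos{\left(3 \right)} + \frac{\log{\left(2 \right)}}{3}) = -1.
So G(s) = \frac{\log{\left(s^{2} + 1 \right)} + 3 \cos{\left(3 s \right)} - 3}{3}.
Check: d/ds[\frac{\log{\left(s^{2} + 1 \right)} + 3 \cos{\left(3 s \right)} - 3}{3}] = \frac{- 9 s^{2} \sin{\left(3 s \right)} + 2 s - 9 \sin{\left(3 s \right)}}{3 s^{2} + 3}, which equals G'(s).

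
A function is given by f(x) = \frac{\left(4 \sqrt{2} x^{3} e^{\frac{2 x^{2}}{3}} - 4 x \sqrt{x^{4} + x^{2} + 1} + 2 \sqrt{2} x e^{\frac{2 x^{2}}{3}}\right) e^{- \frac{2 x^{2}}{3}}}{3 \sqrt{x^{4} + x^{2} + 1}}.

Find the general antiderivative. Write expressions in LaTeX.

F(x) = \frac{\left(2 \sqrt{2} \sqrt{x^{4} + x^{2} + 1} e^{\frac{2 x^{2}}{3}} + 3\right) e^{- \frac{2 x^{2}}{3}}}{3} + C

Check any antiderivative F(x) by computing F'(x) and comparing it with f(x).
Check: d/dx[\frac{\left(2 \sqrt{2} \sqrt{x^{4} + x^{2} + 1} e^{\frac{2 x^{2}}{3}} + 3\right) e^{- \frac{2 x^{2}}{3}}}{3}] = \frac{\left(4 \sqrt{2} x^{3} e^{\frac{2 x^{2}}{3}} - 4 x \sqrt{x^{4} + x^{2} + 1} + 2 \sqrt{2} x e^{\frac{2 x^{2}}{3}}\right) e^{- \frac{2 x^{2}}{3}}}{3 \sqrt{x^{4} + x^{2} + 1}} = f(x).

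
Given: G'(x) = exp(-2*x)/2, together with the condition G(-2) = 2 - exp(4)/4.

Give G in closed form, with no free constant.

G(x) = (8*exp(2*x) - 1)*exp(-2*x)/4

For G(x) to be correct, d/dx[G] must agree with the stated G'(x) identically.
A general antiderivative is -exp(-2*x)/4 + C.
The condition gives C = 2 - exp(4)/4 - (-exp(4)/4) = 2.
So G(x) = (8*exp(2*x) - 1)*exp(-2*x)/4.
Check: d/dx[(8*exp(2*x) - 1)*exp(-2*x)/4] = exp(-2*x)/2 = G'(x).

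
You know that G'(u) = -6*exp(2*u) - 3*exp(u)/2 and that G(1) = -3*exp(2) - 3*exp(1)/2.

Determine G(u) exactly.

Integrate term by term and add the pieces.
A general antiderivative is -3*exp(2*u) - 3*exp(u)/2 + C.
The condition gives C = -3*exp(2) - 3*exp(1)/2 - (-3*exp(2) - 3*exp(1)/2) = 0.
So G(u) = -3*exp(2*u) - 3*exp(u)/2.
Check: d/du[-3*exp(2*u) - 3*exp(u)/2] = -6*exp(2*u) - 3*exp(u)/2 = G'(u).

G(u) = -3*exp(2*u) - 3*exp(u)/2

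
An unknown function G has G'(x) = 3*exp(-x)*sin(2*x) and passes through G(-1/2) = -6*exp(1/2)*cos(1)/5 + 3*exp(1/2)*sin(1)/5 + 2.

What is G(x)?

A first test for any G(x): its x-derivative must equal the given G'(x).
A general antiderivative is -3*exp(-x)*sin(2*x)/5 - 6*exp(-x)*cos(2*x)/5 + C.
The condition gives C = -6*exp(1/2)*cos(1)/5 + 3*exp(1/2)*sin(1)/5 + 2 - (-6*exp(1/2)*cos(1)/5 + 3*exp(1/2)*sin(1)/5) = 2.
So G(x) = 2 - 3*exp(-x)*sin(2*x)/5 - 6*exp(-x)*cos(2*x)/5.
Check: d/dx[2 - 3*exp(-x)*sin(2*x)/5 - 6*exp(-x)*cos(2*x)/5] = 3*exp(-x)*sin(2*x) = G'(x).

G(x) = 2 - 3*exp(-x)*sin(2*x)/5 - 6*exp(-x)*cos(2*x)/5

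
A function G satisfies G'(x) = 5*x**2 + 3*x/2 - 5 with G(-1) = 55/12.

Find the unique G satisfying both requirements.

G(x) = 5*x**3/3 + 3*x**2/4 - 5*x + 1/2

The integrand splits into summands that can be handled one at a time.
A general antiderivative is 5*x**3/3 + 3*x**2/4 - 5*x + C.
The condition gives C = 55/12 - (49/12) = 1/2.
So G(x) = 5*x**3/3 + 3*x**2/4 - 5*x + 1/2.
Check: d/dx[5*x**3/3 + 3*x**2/4 - 5*x + 1/2] = 5*x**2 + 3*x/2 - 5 = G'(x).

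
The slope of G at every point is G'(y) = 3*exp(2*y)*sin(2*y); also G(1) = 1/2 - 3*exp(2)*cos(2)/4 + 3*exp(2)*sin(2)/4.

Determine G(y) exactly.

Check a candidate G(y) by differentiating: d/dy[G] must match the given G'(y).
A general antiderivative is 3*exp(2*y)*sin(2*y)/4 - 3*exp(2*y)*cos(2*y)/4 + C.
The condition gives C = 1/2 - 3*exp(2)*cos(2)/4 + 3*exp(2)*sin(2)/4 - (-3*exp(2)*cos(2)/4 + 3*exp(2)*sin(2)/4) = 1/2.
So G(y) = 3*exp(2*y)*sin(2*y)/4 - 3*exp(2*y)*cos(2*y)/4 + 1/2.
Check: d/dy[3*exp(2*y)*sin(2*y)/4 - 3*exp(2*y)*cos(2*y)/4 + 1/2] = 3*exp(2*y)*sin(2*y) = G'(y).

G(y) = 3*exp(2*y)*sin(2*y)/4 - 3*exp(2*y)*cos(2*y)/4 + 1/2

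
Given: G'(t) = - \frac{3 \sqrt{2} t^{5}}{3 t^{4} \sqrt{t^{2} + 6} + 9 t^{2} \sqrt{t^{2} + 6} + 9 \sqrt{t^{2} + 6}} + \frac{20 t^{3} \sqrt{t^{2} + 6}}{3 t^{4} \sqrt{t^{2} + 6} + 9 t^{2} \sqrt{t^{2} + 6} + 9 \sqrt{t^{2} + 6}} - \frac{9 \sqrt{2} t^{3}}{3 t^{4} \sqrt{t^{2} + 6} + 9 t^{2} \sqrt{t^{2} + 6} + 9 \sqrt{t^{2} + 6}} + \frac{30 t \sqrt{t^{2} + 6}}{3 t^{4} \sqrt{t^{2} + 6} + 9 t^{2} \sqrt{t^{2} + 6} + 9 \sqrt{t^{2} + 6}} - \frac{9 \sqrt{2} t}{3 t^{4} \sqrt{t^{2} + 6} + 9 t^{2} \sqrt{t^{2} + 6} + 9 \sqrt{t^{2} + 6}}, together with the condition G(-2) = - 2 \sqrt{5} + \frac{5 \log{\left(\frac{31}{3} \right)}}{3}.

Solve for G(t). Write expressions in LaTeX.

The integrand splits into summands that can be handled one at a time.
A general antiderivative is - 2 \sqrt{\frac{t^{2}}{2} + 3} + \frac{5 \log{\left(\frac{t^{4}}{3} + t^{2} + 1 \right)}}{3} + C.
The condition gives C = - 2 \sqrt{5} + \frac{5 \log{\left(\frac{31}{3} \right)}}{3} - (- 2 \sqrt{5} + \frac{5 \log{\left(\frac{31}{3} \right)}}{3}) = 0.
So G(t) = \frac{- 3 \sqrt{2} \sqrt{t^{2} + 6} + 5 \log{\left(\frac{t^{4}}{3} + t^{2} + 1 \right)}}{3}.
Check: d/dt[\frac{- 3 \sqrt{2} \sqrt{t^{2} + 6} + 5 \log{\left(\frac{t^{4}}{3} + t^{2} + 1 \right)}}{3}] = \frac{- 3 \sqrt{2} t^{5} + 20 t^{3} \sqrt{t^{2} + 6} - 9 \sqrt{2} t^{3} + 30 t \sqrt{t^{2} + 6} - 9 \sqrt{2} t}{3 t^{4} \sqrt{t^{2} + 6} + 9 t^{2} \sqrt{t^{2} + 6} + 9 \sqrt{t^{2} + 6}}, which equals G'(t).

G(t) = \frac{- 3 \sqrt{2} \sqrt{t^{2} + 6} + 5 \log{\left(\frac{t^{4}}{3} + t^{2} + 1 \right)}}{3}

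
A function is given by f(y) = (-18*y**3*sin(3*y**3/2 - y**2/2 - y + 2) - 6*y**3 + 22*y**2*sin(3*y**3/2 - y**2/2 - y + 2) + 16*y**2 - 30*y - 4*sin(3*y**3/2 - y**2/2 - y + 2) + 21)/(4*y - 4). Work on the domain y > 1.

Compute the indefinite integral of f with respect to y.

F(y) = -y**3/2 + 5*y**2/4 - 5*y + log(y - 1)/4 + cos(3*y**3/2 - y**2/2 - y + 2) + C

Recover f(y) by differentiating a candidate F(y); any mismatch rules it out.
Check: d/dy[-y**3/2 + 5*y**2/4 - 5*y + log(y - 1)/4 + cos(3*y**3/2 - y**2/2 - y + 2)] = (-18*y**3*sin(3*y**3/2 - y**2/2 - y + 2) - 6*y**3 + 22*y**2*sin(3*y**3/2 - y**2/2 - y + 2) + 16*y**2 - 30*y - 4*sin(3*y**3/2 - y**2/2 - y + 2) + 21)/(4*y - 4) = f(y).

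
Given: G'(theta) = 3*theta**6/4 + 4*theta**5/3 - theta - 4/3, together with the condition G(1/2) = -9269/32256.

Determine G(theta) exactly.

G(theta) = (27*theta**7 + 56*theta**6 - 126*theta**2 - 336*theta + 126)/252

The integrand splits into summands that can be handled one at a time.
A general antiderivative is 3*theta**7/28 + 2*theta**6/9 - theta**2/2 - 4*theta/3 + C.
The condition gives C = -9269/32256 - (-25397/32256) = 1/2.
So G(theta) = (27*theta**7 + 56*theta**6 - 126*theta**2 - 336*theta + 126)/252.
Check: d/dtheta[(27*theta**7 + 56*theta**6 - 126*theta**2 - 336*theta + 126)/252] = 3*theta**6/4 + 4*theta**5/3 - theta - 4/3 = G'(theta).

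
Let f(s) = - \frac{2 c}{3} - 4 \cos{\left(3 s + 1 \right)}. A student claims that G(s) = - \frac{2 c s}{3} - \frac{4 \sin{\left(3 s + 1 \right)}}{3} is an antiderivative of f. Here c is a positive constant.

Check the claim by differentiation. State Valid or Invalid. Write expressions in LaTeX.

Valid - the claim checks out under differentiation.

d/ds[G] = - \frac{2 c}{3} - 4 \cos{\left(3 s + 1 \right)}
This equals f(s) exactly, so the claim holds.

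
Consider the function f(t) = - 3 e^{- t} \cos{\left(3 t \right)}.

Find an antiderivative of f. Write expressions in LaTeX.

An antiderivative is F(t) = - \frac{9 e^{- t} \sin{\left(3 t \right)}}{10} + \frac{3 e^{- t} \cos{\left(3 t \right)}}{10}.

A first test for any F(t): its t-derivative must equal f(t) identically.
Check: d/dt[- \frac{9 e^{- t} \sin{\left(3 t \right)}}{10} + \frac{3 e^{- t} \cos{\left(3 t \right)}}{10}] = - 3 e^{- t} \cos{\left(3 t \right)} = f(t).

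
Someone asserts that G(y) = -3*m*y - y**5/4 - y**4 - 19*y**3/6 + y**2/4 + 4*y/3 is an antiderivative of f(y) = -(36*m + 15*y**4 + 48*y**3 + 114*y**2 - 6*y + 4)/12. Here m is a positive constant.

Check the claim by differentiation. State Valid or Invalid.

Invalid: d/dy[G] - f = 5/3, which is not 0.

d/dy[G] = -3*m - 5*y**4/4 - 4*y**3 - 19*y**2/2 + y/2 + 4/3
d/dy[G] - f(y) = 5/3 != 0.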